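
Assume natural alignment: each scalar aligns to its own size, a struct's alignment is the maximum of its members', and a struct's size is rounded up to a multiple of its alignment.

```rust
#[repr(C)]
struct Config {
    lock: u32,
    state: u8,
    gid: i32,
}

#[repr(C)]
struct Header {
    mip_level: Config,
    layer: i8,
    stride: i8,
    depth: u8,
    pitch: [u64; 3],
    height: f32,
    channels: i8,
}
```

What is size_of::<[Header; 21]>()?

Config: 0..4  lock  (4B, 4-aligned); 4..5  state  (1B, 1-aligned); 5..8  -- padding (3B); 8..12  gid  (4B, 4-aligned); sizeof = 12, alignof = 4
0..12  mip_level  (12B, 4-aligned)
12..13  layer  (1B, 1-aligned)
13..14  stride  (1B, 1-aligned)
14..15  depth  (1B, 1-aligned)
15..16  -- padding (1B)
16..40  pitch  (24B, 8-aligned)
40..44  height  (4B, 4-aligned)
44..45  channels  (1B, 1-aligned)
45..48  -- tail padding (3B)
sizeof = 48, alignof = 8
array of 21: 21 × 48 = 1008

1008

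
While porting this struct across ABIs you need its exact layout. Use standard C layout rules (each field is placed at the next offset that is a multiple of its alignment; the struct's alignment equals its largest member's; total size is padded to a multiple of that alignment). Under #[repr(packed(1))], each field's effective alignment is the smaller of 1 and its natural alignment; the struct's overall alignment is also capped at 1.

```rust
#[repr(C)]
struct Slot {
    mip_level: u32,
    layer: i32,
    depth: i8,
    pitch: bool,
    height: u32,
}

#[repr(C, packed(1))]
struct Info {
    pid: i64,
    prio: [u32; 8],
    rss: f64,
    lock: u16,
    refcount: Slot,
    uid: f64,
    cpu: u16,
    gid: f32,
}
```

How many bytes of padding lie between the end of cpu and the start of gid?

0

Slot: mip_level at 0 (size 4, align 4) → ends 4; layer at 4 (size 4, align 4) → ends 8; depth at 8 (size 1, align 1) → ends 9; pitch at 9 (size 1, align 1) → ends 10; pad 2 to align 4 for height; height at 12 (size 4, align 4) → ends 16; total 16 bytes, alignment 4
pid at 0 (size 8, align 1) → ends 8
prio at 8 (size 32, align 1) → ends 40
rss at 40 (size 8, align 1) → ends 48
lock at 48 (size 2, align 1) → ends 50
refcount at 50 (size 16, align 1) → ends 66
uid at 66 (size 8, align 1) → ends 74
cpu at 74 (size 2, align 1) → ends 76
gid at 76 (size 4, align 1) → ends 80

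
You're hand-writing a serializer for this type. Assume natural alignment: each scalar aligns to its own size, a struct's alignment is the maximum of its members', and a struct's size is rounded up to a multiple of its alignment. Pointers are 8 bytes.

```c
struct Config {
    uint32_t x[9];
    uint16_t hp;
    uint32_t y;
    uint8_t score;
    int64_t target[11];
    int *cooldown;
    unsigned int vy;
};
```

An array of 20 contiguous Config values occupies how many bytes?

0..36  x  (36B, 4-aligned)
36..38  hp  (2B, 2-aligned)
38..40  -- padding (2B)
40..44  y  (4B, 4-aligned)
44..45  score  (1B, 1-aligned)
45..48  -- padding (3B)
48..136  target  (88B, 8-aligned)
136..144  cooldown  (8B, 8-aligned)
144..148  vy  (4B, 4-aligned)
148..152  -- tail padding (4B)
sizeof = 152, alignof = 8
array of 20: 20 × 152 = 3040

3040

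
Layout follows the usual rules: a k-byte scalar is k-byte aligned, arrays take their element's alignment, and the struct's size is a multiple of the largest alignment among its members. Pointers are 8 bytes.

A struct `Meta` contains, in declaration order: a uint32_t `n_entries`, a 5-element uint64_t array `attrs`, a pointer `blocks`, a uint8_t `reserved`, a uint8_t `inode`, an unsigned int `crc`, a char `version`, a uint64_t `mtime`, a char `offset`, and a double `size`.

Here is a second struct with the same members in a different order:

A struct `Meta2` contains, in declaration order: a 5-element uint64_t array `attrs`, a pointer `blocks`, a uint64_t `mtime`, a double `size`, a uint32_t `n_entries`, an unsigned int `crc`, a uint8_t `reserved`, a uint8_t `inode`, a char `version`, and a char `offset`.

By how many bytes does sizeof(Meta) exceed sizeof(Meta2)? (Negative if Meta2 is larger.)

16

n_entries at 0 (size 4, align 4) → ends 4
pad 4 to align 8 for attrs
attrs at 8 (size 40, align 8) → ends 48
blocks at 48 (size 8, align 8) → ends 56
reserved at 56 (size 1, align 1) → ends 57
inode at 57 (size 1, align 1) → ends 58
pad 2 to align 4 for crc
crc at 60 (size 4, align 4) → ends 64
version at 64 (size 1, align 1) → ends 65
pad 7 to align 8 for mtime
mtime at 72 (size 8, align 8) → ends 80
offset at 80 (size 1, align 1) → ends 81
pad 7 to align 8 for size
size at 88 (size 8, align 8) → ends 96
total 96 bytes, alignment 8
— Meta2 —
attrs at 0 (size 40, align 8) → ends 40
blocks at 40 (size 8, align 8) → ends 48
mtime at 48 (size 8, align 8) → ends 56
size at 56 (size 8, align 8) → ends 64
n_entries at 64 (size 4, align 4) → ends 68
crc at 68 (size 4, align 4) → ends 72
reserved at 72 (size 1, align 1) → ends 73
inode at 73 (size 1, align 1) → ends 74
version at 74 (size 1, align 1) → ends 75
offset at 75 (size 1, align 1) → ends 76
tail pad 4 to reach multiple of 8
total 80 bytes, alignment 8
96 − 80 = 16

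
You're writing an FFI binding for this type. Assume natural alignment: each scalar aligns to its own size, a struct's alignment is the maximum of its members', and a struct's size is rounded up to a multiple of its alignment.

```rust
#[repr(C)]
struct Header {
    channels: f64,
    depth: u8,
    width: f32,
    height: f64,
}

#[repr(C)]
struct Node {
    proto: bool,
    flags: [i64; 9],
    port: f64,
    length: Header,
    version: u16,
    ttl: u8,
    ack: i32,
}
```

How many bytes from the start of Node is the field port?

Header: channels at 0 (size 8, align 8) → ends 8; depth at 8 (size 1, align 1) → ends 9; pad 3 to align 4 for width; width at 12 (size 4, align 4) → ends 16; height at 16 (size 8, align 8) → ends 24; total 24 bytes, alignment 8
proto at 0 (size 1, align 1) → ends 1
pad 7 to align 8 for flags
flags at 8 (size 72, align 8) → ends 80
port at 80 (size 8, align 8) → ends 88

80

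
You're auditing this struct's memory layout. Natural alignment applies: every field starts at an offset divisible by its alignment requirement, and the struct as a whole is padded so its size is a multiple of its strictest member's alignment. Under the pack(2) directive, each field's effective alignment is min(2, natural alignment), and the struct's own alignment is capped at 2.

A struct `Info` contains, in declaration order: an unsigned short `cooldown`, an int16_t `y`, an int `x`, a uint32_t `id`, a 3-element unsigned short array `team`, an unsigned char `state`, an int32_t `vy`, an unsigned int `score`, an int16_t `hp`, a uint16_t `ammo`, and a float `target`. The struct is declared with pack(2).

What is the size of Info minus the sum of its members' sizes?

@0: cooldown [2B, align 2] → 2
@2: y [2B, align 2] → 4
@4: x [4B, align 2] → 8
@8: id [4B, align 2] → 12
@12: team [6B, align 2] → 18
@18: state [1B, align 1] → 19
+1 pad (align 2)
@20: vy [4B, align 2] → 24
@24: score [4B, align 2] → 28
@28: hp [2B, align 2] → 30
@30: ammo [2B, align 2] → 32
@32: target [4B, align 2] → 36
size 36, align 2
data bytes 35, size 36 → padding 1

1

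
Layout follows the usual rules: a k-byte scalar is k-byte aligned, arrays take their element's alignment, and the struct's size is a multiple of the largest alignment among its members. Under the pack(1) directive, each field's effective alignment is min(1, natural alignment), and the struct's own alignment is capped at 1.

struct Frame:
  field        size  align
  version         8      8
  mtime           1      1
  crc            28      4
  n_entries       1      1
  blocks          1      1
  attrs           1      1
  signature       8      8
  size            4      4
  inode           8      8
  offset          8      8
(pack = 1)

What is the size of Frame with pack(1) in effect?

version at 0 (size 8, align 1) → ends 8
mtime at 8 (size 1, align 1) → ends 9
crc at 9 (size 28, align 1) → ends 37
n_entries at 37 (size 1, align 1) → ends 38
blocks at 38 (size 1, align 1) → ends 39
attrs at 39 (size 1, align 1) → ends 40
signature at 40 (size 8, align 1) → ends 48
size at 48 (size 4, align 1) → ends 52
inode at 52 (size 8, align 1) → ends 60
offset at 60 (size 8, align 1) → ends 68
total 68 bytes, alignment 1

68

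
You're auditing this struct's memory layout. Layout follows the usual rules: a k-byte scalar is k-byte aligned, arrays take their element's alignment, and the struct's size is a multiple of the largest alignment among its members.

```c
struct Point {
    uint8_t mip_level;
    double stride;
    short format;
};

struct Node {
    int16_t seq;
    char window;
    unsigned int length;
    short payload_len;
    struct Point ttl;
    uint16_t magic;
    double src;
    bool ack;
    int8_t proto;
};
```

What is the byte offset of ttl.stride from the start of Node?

24

Point: 0..1  mip_level  (1B, 1-aligned); 1..8  -- padding (7B); 8..16  stride  (8B, 8-aligned); 16..18  format  (2B, 2-aligned); 18..24  -- tail padding (6B); sizeof = 24, alignof = 8
0..2  seq  (2B, 2-aligned)
2..3  window  (1B, 1-aligned)
3..4  -- padding (1B)
4..8  length  (4B, 4-aligned)
8..10  payload_len  (2B, 2-aligned)
10..16  -- padding (6B)
16..40  ttl  (24B, 8-aligned)
within Point: stride at 8
16 + 8 = 24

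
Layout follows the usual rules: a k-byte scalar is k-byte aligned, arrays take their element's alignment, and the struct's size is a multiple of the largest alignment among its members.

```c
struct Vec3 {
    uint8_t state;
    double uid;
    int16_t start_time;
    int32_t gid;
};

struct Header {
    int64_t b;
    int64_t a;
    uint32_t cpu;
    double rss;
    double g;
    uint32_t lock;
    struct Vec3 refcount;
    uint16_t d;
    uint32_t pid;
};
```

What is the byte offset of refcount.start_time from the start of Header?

64

Vec3: 0..1  state  (1B, 1-aligned); 1..8  -- padding (7B); 8..16  uid  (8B, 8-aligned); 16..18  start_time  (2B, 2-aligned); 18..20  -- padding (2B); 20..24  gid  (4B, 4-aligned); sizeof = 24, alignof = 8
0..8  b  (8B, 8-aligned)
8..16  a  (8B, 8-aligned)
16..20  cpu  (4B, 4-aligned)
20..24  -- padding (4B)
24..32  rss  (8B, 8-aligned)
32..40  g  (8B, 8-aligned)
40..44  lock  (4B, 4-aligned)
44..48  -- padding (4B)
48..72  refcount  (24B, 8-aligned)
within Vec3: start_time at 16
48 + 16 = 64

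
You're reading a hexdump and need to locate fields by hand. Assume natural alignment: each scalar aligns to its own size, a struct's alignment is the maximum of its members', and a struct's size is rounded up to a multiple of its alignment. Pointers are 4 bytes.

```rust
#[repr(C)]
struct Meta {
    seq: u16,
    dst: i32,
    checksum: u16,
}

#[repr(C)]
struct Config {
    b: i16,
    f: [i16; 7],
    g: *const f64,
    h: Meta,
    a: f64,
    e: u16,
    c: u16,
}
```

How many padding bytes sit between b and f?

Meta: seq at 0 (size 2, align 2) → ends 2; pad 2 to align 4 for dst; dst at 4 (size 4, align 4) → ends 8; checksum at 8 (size 2, align 2) → ends 10; tail pad 2 to reach multiple of 4; total 12 bytes, alignment 4
b at 0 (size 2, align 2) → ends 2
f at 2 (size 14, align 2) → ends 16

0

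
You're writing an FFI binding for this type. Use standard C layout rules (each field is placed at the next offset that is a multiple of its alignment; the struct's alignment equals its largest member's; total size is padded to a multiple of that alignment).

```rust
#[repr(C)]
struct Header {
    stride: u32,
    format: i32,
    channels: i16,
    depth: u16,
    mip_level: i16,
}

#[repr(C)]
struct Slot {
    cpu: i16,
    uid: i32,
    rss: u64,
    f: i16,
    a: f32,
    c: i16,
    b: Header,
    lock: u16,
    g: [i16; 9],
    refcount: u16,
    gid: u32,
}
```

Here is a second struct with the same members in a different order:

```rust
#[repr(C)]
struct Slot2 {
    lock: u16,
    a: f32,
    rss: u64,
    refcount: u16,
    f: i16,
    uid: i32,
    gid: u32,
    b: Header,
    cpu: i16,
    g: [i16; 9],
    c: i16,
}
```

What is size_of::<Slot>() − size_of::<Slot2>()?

0

Header: 0..4  stride  (4B, 4-aligned); 4..8  format  (4B, 4-aligned); 8..10  channels  (2B, 2-aligned); 10..12  depth  (2B, 2-aligned); 12..14  mip_level  (2B, 2-aligned); 14..16  -- tail padding (2B); sizeof = 16, alignof = 4
0..2  cpu  (2B, 2-aligned)
2..4  -- padding (2B)
4..8  uid  (4B, 4-aligned)
8..16  rss  (8B, 8-aligned)
16..18  f  (2B, 2-aligned)
18..20  -- padding (2B)
20..24  a  (4B, 4-aligned)
24..26  c  (2B, 2-aligned)
26..28  -- padding (2B)
28..44  b  (16B, 4-aligned)
44..46  lock  (2B, 2-aligned)
46..64  g  (18B, 2-aligned)
64..66  refcount  (2B, 2-aligned)
66..68  -- padding (2B)
68..72  gid  (4B, 4-aligned)
sizeof = 72, alignof = 8
— Slot2 —
0..2  lock  (2B, 2-aligned)
2..4  -- padding (2B)
4..8  a  (4B, 4-aligned)
8..16  rss  (8B, 8-aligned)
16..18  refcount  (2B, 2-aligned)
18..20  f  (2B, 2-aligned)
20..24  uid  (4B, 4-aligned)
24..28  gid  (4B, 4-aligned)
28..44  b  (16B, 4-aligned)
44..46  cpu  (2B, 2-aligned)
46..64  g  (18B, 2-aligned)
64..66  c  (2B, 2-aligned)
66..72  -- tail padding (6B)
sizeof = 72, alignof = 8
72 − 72 = 0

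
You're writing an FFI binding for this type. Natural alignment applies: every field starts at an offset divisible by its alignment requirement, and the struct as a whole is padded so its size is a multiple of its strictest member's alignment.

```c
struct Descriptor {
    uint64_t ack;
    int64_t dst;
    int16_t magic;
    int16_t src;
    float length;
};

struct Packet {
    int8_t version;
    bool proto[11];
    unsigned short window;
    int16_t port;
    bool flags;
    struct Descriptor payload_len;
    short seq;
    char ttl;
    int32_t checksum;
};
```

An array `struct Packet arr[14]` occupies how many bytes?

784

Descriptor: ack at 0 (size 8, align 8) → ends 8; dst at 8 (size 8, align 8) → ends 16; magic at 16 (size 2, align 2) → ends 18; src at 18 (size 2, align 2) → ends 20; length at 20 (size 4, align 4) → ends 24; total 24 bytes, alignment 8
version at 0 (size 1, align 1) → ends 1
proto at 1 (size 11, align 1) → ends 12
window at 12 (size 2, align 2) → ends 14
port at 14 (size 2, align 2) → ends 16
flags at 16 (size 1, align 1) → ends 17
pad 7 to align 8 for payload_len
payload_len at 24 (size 24, align 8) → ends 48
seq at 48 (size 2, align 2) → ends 50
ttl at 50 (size 1, align 1) → ends 51
pad 1 to align 4 for checksum
checksum at 52 (size 4, align 4) → ends 56
total 56 bytes, alignment 8
array of 14: 14 × 56 = 784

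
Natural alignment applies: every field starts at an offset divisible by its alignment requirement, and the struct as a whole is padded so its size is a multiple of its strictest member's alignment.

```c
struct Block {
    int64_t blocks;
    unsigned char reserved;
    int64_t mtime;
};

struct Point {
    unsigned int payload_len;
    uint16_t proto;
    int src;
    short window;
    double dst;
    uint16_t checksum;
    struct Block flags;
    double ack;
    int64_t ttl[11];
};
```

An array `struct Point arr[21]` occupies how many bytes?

3192

Block: 0..8  blocks  (8B, 8-aligned); 8..9  reserved  (1B, 1-aligned); 9..16  -- padding (7B); 16..24  mtime  (8B, 8-aligned); sizeof = 24, alignof = 8
0..4  payload_len  (4B, 4-aligned)
4..6  proto  (2B, 2-aligned)
6..8  -- padding (2B)
8..12  src  (4B, 4-aligned)
12..14  window  (2B, 2-aligned)
14..16  -- padding (2B)
16..24  dst  (8B, 8-aligned)
24..26  checksum  (2B, 2-aligned)
26..32  -- padding (6B)
32..56  flags  (24B, 8-aligned)
56..64  ack  (8B, 8-aligned)
64..152  ttl  (88B, 8-aligned)
sizeof = 152, alignof = 8
array of 21: 21 × 152 = 3192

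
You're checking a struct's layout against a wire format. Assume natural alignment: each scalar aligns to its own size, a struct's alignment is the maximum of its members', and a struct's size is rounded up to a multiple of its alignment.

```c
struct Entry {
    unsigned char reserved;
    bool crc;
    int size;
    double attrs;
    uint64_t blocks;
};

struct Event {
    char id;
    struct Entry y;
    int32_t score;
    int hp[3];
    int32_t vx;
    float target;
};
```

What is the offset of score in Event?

32

Entry: @0: reserved [1B, align 1] → 1; @1: crc [1B, align 1] → 2; +2 pad (align 4); @4: size [4B, align 4] → 8; @8: attrs [8B, align 8] → 16; @16: blocks [8B, align 8] → 24; size 24, align 8
@0: id [1B, align 1] → 1
+7 pad (align 8)
@8: y [24B, align 8] → 32
@32: score [4B, align 4] → 36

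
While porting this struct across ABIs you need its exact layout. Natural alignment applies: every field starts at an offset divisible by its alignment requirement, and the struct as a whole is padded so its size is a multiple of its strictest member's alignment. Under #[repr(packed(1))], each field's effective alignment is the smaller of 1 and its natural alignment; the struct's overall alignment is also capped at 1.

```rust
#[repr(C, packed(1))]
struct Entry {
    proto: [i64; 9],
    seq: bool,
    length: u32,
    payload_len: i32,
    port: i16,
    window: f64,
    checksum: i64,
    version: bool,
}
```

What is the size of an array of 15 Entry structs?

@0: proto [72B, align 1] → 72
@72: seq [1B, align 1] → 73
@73: length [4B, align 1] → 77
@77: payload_len [4B, align 1] → 81
@81: port [2B, align 1] → 83
@83: window [8B, align 1] → 91
@91: checksum [8B, align 1] → 99
@99: version [1B, align 1] → 100
size 100, align 1
array of 15: 15 × 100 = 1500

1500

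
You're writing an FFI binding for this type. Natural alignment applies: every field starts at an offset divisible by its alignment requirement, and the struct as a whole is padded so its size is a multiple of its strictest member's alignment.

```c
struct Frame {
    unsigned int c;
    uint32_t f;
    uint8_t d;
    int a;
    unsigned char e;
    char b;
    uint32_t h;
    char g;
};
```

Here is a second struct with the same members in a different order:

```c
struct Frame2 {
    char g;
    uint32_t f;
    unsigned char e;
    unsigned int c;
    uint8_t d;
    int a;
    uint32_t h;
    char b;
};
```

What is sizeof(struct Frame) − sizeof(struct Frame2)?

0..4  c  (4B, 4-aligned)
4..8  f  (4B, 4-aligned)
8..9  d  (1B, 1-aligned)
9..12  -- padding (3B)
12..16  a  (4B, 4-aligned)
16..17  e  (1B, 1-aligned)
17..18  b  (1B, 1-aligned)
18..20  -- padding (2B)
20..24  h  (4B, 4-aligned)
24..25  g  (1B, 1-aligned)
25..28  -- tail padding (3B)
sizeof = 28, alignof = 4
— Frame2 —
0..1  g  (1B, 1-aligned)
1..4  -- padding (3B)
4..8  f  (4B, 4-aligned)
8..9  e  (1B, 1-aligned)
9..12  -- padding (3B)
12..16  c  (4B, 4-aligned)
16..17  d  (1B, 1-aligned)
17..20  -- padding (3B)
20..24  a  (4B, 4-aligned)
24..28  h  (4B, 4-aligned)
28..29  b  (1B, 1-aligned)
29..32  -- tail padding (3B)
sizeof = 32, alignof = 4
28 − 32 = -4

-4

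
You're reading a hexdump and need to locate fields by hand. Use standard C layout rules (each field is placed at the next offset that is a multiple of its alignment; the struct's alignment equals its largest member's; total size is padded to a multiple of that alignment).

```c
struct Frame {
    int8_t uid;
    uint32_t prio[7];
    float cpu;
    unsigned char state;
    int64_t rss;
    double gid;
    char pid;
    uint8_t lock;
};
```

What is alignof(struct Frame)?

member alignments: uid=1, prio=4, cpu=4, state=1, rss=8, gid=8, pid=1, lock=1
max = 8

8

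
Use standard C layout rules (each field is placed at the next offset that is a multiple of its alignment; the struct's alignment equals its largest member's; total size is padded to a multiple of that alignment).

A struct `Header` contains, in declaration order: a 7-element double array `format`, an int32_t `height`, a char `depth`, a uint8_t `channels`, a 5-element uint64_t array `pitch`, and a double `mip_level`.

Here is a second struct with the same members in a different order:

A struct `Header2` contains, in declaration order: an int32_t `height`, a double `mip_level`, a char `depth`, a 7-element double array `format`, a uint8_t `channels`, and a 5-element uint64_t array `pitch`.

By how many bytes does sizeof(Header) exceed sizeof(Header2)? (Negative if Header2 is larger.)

-16

format at 0 (size 56, align 8) → ends 56
height at 56 (size 4, align 4) → ends 60
depth at 60 (size 1, align 1) → ends 61
channels at 61 (size 1, align 1) → ends 62
pad 2 to align 8 for pitch
pitch at 64 (size 40, align 8) → ends 104
mip_level at 104 (size 8, align 8) → ends 112
total 112 bytes, alignment 8
— Header2 —
height at 0 (size 4, align 4) → ends 4
pad 4 to align 8 for mip_level
mip_level at 8 (size 8, align 8) → ends 16
depth at 16 (size 1, align 1) → ends 17
pad 7 to align 8 for format
format at 24 (size 56, align 8) → ends 80
channels at 80 (size 1, align 1) → ends 81
pad 7 to align 8 for pitch
pitch at 88 (size 40, align 8) → ends 128
total 128 bytes, alignment 8
112 − 128 = -16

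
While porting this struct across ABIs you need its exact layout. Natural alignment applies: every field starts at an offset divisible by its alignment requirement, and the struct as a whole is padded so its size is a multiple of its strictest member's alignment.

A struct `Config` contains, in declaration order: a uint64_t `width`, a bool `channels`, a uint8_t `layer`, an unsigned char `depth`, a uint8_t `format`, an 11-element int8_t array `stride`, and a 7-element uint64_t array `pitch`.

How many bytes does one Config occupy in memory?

80 bytes

width at 0 (size 8, align 8) → ends 8
channels at 8 (size 1, align 1) → ends 9
layer at 9 (size 1, align 1) → ends 10
depth at 10 (size 1, align 1) → ends 11
format at 11 (size 1, align 1) → ends 12
stride at 12 (size 11, align 1) → ends 23
pad 1 to align 8 for pitch
pitch at 24 (size 56, align 8) → ends 80
total 80 bytes, alignment 8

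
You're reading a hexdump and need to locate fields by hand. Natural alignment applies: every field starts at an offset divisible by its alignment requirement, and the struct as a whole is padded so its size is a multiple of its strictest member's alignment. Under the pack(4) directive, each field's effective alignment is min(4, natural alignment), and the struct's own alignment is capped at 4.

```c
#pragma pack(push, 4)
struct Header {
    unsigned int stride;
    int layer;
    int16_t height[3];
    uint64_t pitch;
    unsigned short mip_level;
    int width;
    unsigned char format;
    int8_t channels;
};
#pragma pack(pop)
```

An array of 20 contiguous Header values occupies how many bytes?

720

@0: stride [4B, align 4] → 4
@4: layer [4B, align 4] → 8
@8: height [6B, align 2] → 14
+2 pad (align 4)
@16: pitch [8B, align 4] → 24
@24: mip_level [2B, align 2] → 26
+2 pad (align 4)
@28: width [4B, align 4] → 32
@32: format [1B, align 1] → 33
@33: channels [1B, align 1] → 34
+2 tail pad (align 4)
size 36, align 4
array of 20: 20 × 36 = 720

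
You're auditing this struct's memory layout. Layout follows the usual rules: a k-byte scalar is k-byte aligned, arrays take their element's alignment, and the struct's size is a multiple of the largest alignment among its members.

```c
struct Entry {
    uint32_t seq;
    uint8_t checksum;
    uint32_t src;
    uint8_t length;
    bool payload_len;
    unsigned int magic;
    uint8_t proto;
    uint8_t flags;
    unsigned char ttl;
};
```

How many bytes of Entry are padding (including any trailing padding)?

@0: seq [4B, align 4] → 4
@4: checksum [1B, align 1] → 5
+3 pad (align 4)
@8: src [4B, align 4] → 12
@12: length [1B, align 1] → 13
@13: payload_len [1B, align 1] → 14
+2 pad (align 4)
@16: magic [4B, align 4] → 20
@20: proto [1B, align 1] → 21
@21: flags [1B, align 1] → 22
@22: ttl [1B, align 1] → 23
+1 tail pad (align 4)
size 24, align 4
data bytes 18, size 24 → padding 6

6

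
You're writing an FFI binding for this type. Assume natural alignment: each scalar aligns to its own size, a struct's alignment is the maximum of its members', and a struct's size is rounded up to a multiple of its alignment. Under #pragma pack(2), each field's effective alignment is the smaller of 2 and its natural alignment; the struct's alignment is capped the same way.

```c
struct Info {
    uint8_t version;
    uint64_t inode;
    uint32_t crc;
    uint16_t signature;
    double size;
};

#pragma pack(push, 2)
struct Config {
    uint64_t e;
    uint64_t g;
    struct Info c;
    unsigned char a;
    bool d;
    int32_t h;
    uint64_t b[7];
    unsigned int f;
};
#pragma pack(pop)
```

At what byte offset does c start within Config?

16

Info: 0..1  version  (1B, 1-aligned); 1..8  -- padding (7B); 8..16  inode  (8B, 8-aligned); 16..20  crc  (4B, 4-aligned); 20..22  signature  (2B, 2-aligned); 22..24  -- padding (2B); 24..32  size  (8B, 8-aligned); sizeof = 32, alignof = 8
0..8  e  (8B, 2-aligned)
8..16  g  (8B, 2-aligned)
16..48  c  (32B, 2-aligned)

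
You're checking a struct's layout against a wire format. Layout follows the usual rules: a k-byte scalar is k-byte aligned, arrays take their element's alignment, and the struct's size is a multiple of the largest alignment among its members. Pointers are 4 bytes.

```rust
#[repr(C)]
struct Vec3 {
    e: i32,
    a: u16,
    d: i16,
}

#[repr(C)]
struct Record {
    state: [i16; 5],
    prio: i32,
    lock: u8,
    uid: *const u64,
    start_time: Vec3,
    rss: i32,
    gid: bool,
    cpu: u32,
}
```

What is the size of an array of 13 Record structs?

572

Vec3: e at 0 (size 4, align 4) → ends 4; a at 4 (size 2, align 2) → ends 6; d at 6 (size 2, align 2) → ends 8; total 8 bytes, alignment 4
state at 0 (size 10, align 2) → ends 10
pad 2 to align 4 for prio
prio at 12 (size 4, align 4) → ends 16
lock at 16 (size 1, align 1) → ends 17
pad 3 to align 4 for uid
uid at 20 (size 4, align 4) → ends 24
start_time at 24 (size 8, align 4) → ends 32
rss at 32 (size 4, align 4) → ends 36
gid at 36 (size 1, align 1) → ends 37
pad 3 to align 4 for cpu
cpu at 40 (size 4, align 4) → ends 44
total 44 bytes, alignment 4
array of 13: 13 × 44 = 572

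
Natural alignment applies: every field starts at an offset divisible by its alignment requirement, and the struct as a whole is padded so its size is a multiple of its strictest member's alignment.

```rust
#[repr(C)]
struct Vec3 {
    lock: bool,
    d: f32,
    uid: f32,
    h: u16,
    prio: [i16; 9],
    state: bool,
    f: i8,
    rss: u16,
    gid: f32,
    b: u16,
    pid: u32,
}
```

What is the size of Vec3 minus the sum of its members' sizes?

5

lock at 0 (size 1, align 1) → ends 1
pad 3 to align 4 for d
d at 4 (size 4, align 4) → ends 8
uid at 8 (size 4, align 4) → ends 12
h at 12 (size 2, align 2) → ends 14
prio at 14 (size 18, align 2) → ends 32
state at 32 (size 1, align 1) → ends 33
f at 33 (size 1, align 1) → ends 34
rss at 34 (size 2, align 2) → ends 36
gid at 36 (size 4, align 4) → ends 40
b at 40 (size 2, align 2) → ends 42
pad 2 to align 4 for pid
pid at 44 (size 4, align 4) → ends 48
total 48 bytes, alignment 4
data bytes 43, size 48 → padding 5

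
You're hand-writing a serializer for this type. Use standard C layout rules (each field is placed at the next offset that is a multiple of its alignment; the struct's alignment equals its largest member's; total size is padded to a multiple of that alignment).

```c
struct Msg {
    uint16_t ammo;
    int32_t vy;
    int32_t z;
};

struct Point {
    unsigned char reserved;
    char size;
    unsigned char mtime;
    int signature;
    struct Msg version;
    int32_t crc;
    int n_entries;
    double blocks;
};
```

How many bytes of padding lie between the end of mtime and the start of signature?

Msg: ammo at 0 (size 2, align 2) → ends 2; pad 2 to align 4 for vy; vy at 4 (size 4, align 4) → ends 8; z at 8 (size 4, align 4) → ends 12; total 12 bytes, alignment 4
reserved at 0 (size 1, align 1) → ends 1
size at 1 (size 1, align 1) → ends 2
mtime at 2 (size 1, align 1) → ends 3
pad 1 to align 4 for signature
signature at 4 (size 4, align 4) → ends 8

1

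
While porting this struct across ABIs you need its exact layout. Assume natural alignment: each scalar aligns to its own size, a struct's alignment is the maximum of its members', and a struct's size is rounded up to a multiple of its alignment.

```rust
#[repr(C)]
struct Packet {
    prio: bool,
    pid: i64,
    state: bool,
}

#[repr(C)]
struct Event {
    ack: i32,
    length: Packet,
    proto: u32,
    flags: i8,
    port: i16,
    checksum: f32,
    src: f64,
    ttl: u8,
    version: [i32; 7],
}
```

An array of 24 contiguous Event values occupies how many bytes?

Packet: prio at 0 (size 1, align 1) → ends 1; pad 7 to align 8 for pid; pid at 8 (size 8, align 8) → ends 16; state at 16 (size 1, align 1) → ends 17; tail pad 7 to reach multiple of 8; total 24 bytes, alignment 8
ack at 0 (size 4, align 4) → ends 4
pad 4 to align 8 for length
length at 8 (size 24, align 8) → ends 32
proto at 32 (size 4, align 4) → ends 36
flags at 36 (size 1, align 1) → ends 37
pad 1 to align 2 for port
port at 38 (size 2, align 2) → ends 40
checksum at 40 (size 4, align 4) → ends 44
pad 4 to align 8 for src
src at 48 (size 8, align 8) → ends 56
ttl at 56 (size 1, align 1) → ends 57
pad 3 to align 4 for version
version at 60 (size 28, align 4) → ends 88
total 88 bytes, alignment 8
array of 24: 24 × 88 = 2112

2112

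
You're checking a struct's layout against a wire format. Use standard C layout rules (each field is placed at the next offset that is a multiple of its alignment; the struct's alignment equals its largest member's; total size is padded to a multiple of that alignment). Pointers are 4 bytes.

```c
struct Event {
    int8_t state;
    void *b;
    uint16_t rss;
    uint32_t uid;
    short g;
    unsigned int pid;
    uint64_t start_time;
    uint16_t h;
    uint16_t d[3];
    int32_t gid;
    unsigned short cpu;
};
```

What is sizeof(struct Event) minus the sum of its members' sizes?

9

@0: state [1B, align 1] → 1
+3 pad (align 4)
@4: b [4B, align 4] → 8
@8: rss [2B, align 2] → 10
+2 pad (align 4)
@12: uid [4B, align 4] → 16
@16: g [2B, align 2] → 18
+2 pad (align 4)
@20: pid [4B, align 4] → 24
@24: start_time [8B, align 8] → 32
@32: h [2B, align 2] → 34
@34: d [6B, align 2] → 40
@40: gid [4B, align 4] → 44
@44: cpu [2B, align 2] → 46
+2 tail pad (align 8)
size 48, align 8
data bytes 39, size 48 → padding 9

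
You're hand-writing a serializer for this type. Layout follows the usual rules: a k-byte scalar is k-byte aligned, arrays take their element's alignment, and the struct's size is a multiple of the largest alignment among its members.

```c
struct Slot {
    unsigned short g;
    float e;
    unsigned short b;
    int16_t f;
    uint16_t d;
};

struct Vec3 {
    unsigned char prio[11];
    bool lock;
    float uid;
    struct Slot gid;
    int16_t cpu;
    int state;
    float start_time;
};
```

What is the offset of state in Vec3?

Slot: @0: g [2B, align 2] → 2; +2 pad (align 4); @4: e [4B, align 4] → 8; @8: b [2B, align 2] → 10; @10: f [2B, align 2] → 12; @12: d [2B, align 2] → 14; +2 tail pad (align 4); size 16, align 4
@0: prio [11B, align 1] → 11
@11: lock [1B, align 1] → 12
@12: uid [4B, align 4] → 16
@16: gid [16B, align 4] → 32
@32: cpu [2B, align 2] → 34
+2 pad (align 4)
@36: state [4B, align 4] → 40

36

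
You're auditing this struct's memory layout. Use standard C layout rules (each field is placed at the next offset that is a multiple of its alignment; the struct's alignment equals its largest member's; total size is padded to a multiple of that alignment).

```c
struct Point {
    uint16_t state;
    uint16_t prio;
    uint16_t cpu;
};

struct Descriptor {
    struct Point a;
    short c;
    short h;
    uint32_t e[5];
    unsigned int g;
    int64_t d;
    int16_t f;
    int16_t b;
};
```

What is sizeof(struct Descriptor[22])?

1232

Point: @0: state [2B, align 2] → 2; @2: prio [2B, align 2] → 4; @4: cpu [2B, align 2] → 6; size 6, align 2
@0: a [6B, align 2] → 6
@6: c [2B, align 2] → 8
@8: h [2B, align 2] → 10
+2 pad (align 4)
@12: e [20B, align 4] → 32
@32: g [4B, align 4] → 36
+4 pad (align 8)
@40: d [8B, align 8] → 48
@48: f [2B, align 2] → 50
@50: b [2B, align 2] → 52
+4 tail pad (align 8)
size 56, align 8
array of 22: 22 × 56 = 1232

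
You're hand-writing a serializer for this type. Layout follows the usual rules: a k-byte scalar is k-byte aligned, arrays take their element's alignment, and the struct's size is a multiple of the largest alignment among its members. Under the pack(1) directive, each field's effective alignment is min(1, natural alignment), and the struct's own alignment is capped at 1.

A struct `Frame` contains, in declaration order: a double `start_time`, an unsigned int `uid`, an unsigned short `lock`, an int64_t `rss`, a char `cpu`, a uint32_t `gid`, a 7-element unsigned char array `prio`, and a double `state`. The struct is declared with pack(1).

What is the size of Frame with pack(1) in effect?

42

0..8  start_time  (8B, 1-aligned)
8..12  uid  (4B, 1-aligned)
12..14  lock  (2B, 1-aligned)
14..22  rss  (8B, 1-aligned)
22..23  cpu  (1B, 1-aligned)
23..27  gid  (4B, 1-aligned)
27..34  prio  (7B, 1-aligned)
34..42  state  (8B, 1-aligned)
sizeof = 42, alignof = 1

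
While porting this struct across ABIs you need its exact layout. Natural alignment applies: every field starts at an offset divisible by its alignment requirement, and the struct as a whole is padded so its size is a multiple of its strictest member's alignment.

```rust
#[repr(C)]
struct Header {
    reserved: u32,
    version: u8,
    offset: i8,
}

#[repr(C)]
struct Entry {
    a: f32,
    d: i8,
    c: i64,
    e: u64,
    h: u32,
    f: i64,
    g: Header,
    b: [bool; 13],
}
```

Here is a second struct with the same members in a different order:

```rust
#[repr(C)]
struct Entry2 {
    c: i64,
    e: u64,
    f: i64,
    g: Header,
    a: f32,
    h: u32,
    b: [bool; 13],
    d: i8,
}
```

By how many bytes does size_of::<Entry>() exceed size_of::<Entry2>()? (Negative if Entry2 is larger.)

8

Header: reserved at 0 (size 4, align 4) → ends 4; version at 4 (size 1, align 1) → ends 5; offset at 5 (size 1, align 1) → ends 6; tail pad 2 to reach multiple of 4; total 8 bytes, alignment 4
a at 0 (size 4, align 4) → ends 4
d at 4 (size 1, align 1) → ends 5
pad 3 to align 8 for c
c at 8 (size 8, align 8) → ends 16
e at 16 (size 8, align 8) → ends 24
h at 24 (size 4, align 4) → ends 28
pad 4 to align 8 for f
f at 32 (size 8, align 8) → ends 40
g at 40 (size 8, align 4) → ends 48
b at 48 (size 13, align 1) → ends 61
tail pad 3 to reach multiple of 8
total 64 bytes, alignment 8
— Entry2 —
c at 0 (size 8, align 8) → ends 8
e at 8 (size 8, align 8) → ends 16
f at 16 (size 8, align 8) → ends 24
g at 24 (size 8, align 4) → ends 32
a at 32 (size 4, align 4) → ends 36
h at 36 (size 4, align 4) → ends 40
b at 40 (size 13, align 1) → ends 53
d at 53 (size 1, align 1) → ends 54
tail pad 2 to reach multiple of 8
total 56 bytes, alignment 8
64 − 56 = 8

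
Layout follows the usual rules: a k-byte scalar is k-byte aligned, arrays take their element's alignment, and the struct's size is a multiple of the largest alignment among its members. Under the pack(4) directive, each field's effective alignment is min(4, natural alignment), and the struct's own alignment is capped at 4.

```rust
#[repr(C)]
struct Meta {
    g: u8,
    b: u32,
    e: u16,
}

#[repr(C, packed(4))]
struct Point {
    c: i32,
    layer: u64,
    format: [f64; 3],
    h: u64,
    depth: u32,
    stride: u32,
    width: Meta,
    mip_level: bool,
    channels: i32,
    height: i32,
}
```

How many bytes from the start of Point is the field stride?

Meta: g at 0 (size 1, align 1) → ends 1; pad 3 to align 4 for b; b at 4 (size 4, align 4) → ends 8; e at 8 (size 2, align 2) → ends 10; tail pad 2 to reach multiple of 4; total 12 bytes, alignment 4
c at 0 (size 4, align 4) → ends 4
layer at 4 (size 8, align 4) → ends 12
format at 12 (size 24, align 4) → ends 36
h at 36 (size 8, align 4) → ends 44
depth at 44 (size 4, align 4) → ends 48
stride at 48 (size 4, align 4) → ends 52

48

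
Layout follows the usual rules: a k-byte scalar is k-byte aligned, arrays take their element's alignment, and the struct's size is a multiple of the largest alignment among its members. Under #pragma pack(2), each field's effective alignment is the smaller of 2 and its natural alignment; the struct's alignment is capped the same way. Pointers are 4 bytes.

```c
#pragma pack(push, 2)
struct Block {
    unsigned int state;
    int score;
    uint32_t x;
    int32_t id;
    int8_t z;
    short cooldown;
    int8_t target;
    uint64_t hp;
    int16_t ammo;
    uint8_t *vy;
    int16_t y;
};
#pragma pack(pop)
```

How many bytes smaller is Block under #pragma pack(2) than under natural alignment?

10

natural layout:
  0..4  state  (4B, 4-aligned)
  4..8  score  (4B, 4-aligned)
  8..12  x  (4B, 4-aligned)
  12..16  id  (4B, 4-aligned)
  16..17  z  (1B, 1-aligned)
  17..18  -- padding (1B)
  18..20  cooldown  (2B, 2-aligned)
  20..21  target  (1B, 1-aligned)
  21..24  -- padding (3B)
  24..32  hp  (8B, 8-aligned)
  32..34  ammo  (2B, 2-aligned)
  34..36  -- padding (2B)
  36..40  vy  (4B, 4-aligned)
  40..42  y  (2B, 2-aligned)
  42..48  -- tail padding (6B)
  sizeof = 48, alignof = 8
packed(2) layout:
  0..4  state  (4B, 2-aligned)
  4..8  score  (4B, 2-aligned)
  8..12  x  (4B, 2-aligned)
  12..16  id  (4B, 2-aligned)
  16..17  z  (1B, 1-aligned)
  17..18  -- padding (1B)
  18..20  cooldown  (2B, 2-aligned)
  20..21  target  (1B, 1-aligned)
  21..22  -- padding (1B)
  22..30  hp  (8B, 2-aligned)
  30..32  ammo  (2B, 2-aligned)
  32..36  vy  (4B, 2-aligned)
  36..38  y  (2B, 2-aligned)
  sizeof = 38, alignof = 2
48 − 38 = 10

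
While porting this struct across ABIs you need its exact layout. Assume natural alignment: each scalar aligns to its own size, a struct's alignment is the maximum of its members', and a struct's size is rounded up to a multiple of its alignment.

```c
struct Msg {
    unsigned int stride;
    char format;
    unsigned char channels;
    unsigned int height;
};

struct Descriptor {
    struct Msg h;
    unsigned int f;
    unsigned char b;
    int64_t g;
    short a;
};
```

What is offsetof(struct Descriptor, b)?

Msg: stride at 0 (size 4, align 4) → ends 4; format at 4 (size 1, align 1) → ends 5; channels at 5 (size 1, align 1) → ends 6; pad 2 to align 4 for height; height at 8 (size 4, align 4) → ends 12; total 12 bytes, alignment 4
h at 0 (size 12, align 4) → ends 12
f at 12 (size 4, align 4) → ends 16
b at 16 (size 1, align 1) → ends 17

16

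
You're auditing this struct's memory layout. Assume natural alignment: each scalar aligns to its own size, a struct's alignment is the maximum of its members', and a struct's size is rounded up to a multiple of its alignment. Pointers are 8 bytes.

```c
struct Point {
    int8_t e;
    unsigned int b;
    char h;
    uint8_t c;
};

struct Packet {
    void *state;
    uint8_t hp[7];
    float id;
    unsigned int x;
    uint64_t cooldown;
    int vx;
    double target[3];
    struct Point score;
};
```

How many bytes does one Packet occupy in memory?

80

Point: e at 0 (size 1, align 1) → ends 1; pad 3 to align 4 for b; b at 4 (size 4, align 4) → ends 8; h at 8 (size 1, align 1) → ends 9; c at 9 (size 1, align 1) → ends 10; tail pad 2 to reach multiple of 4; total 12 bytes, alignment 4
state at 0 (size 8, align 8) → ends 8
hp at 8 (size 7, align 1) → ends 15
pad 1 to align 4 for id
id at 16 (size 4, align 4) → ends 20
x at 20 (size 4, align 4) → ends 24
cooldown at 24 (size 8, align 8) → ends 32
vx at 32 (size 4, align 4) → ends 36
pad 4 to align 8 for target
target at 40 (size 24, align 8) → ends 64
score at 64 (size 12, align 4) → ends 76
tail pad 4 to reach multiple of 8
total 80 bytes, alignment 8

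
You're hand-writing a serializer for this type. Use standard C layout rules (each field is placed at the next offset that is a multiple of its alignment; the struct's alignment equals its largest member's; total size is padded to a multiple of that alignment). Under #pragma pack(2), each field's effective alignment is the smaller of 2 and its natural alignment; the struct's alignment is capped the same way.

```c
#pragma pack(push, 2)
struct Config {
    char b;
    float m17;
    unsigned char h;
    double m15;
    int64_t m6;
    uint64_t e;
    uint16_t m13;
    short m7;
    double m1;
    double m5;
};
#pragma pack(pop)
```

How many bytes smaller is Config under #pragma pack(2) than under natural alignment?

natural layout:
  b at 0 (size 1, align 1) → ends 1
  pad 3 to align 4 for m17
  m17 at 4 (size 4, align 4) → ends 8
  h at 8 (size 1, align 1) → ends 9
  pad 7 to align 8 for m15
  m15 at 16 (size 8, align 8) → ends 24
  m6 at 24 (size 8, align 8) → ends 32
  e at 32 (size 8, align 8) → ends 40
  m13 at 40 (size 2, align 2) → ends 42
  m7 at 42 (size 2, align 2) → ends 44
  pad 4 to align 8 for m1
  m1 at 48 (size 8, align 8) → ends 56
  m5 at 56 (size 8, align 8) → ends 64
  total 64 bytes, alignment 8
packed(2) layout:
  b at 0 (size 1, align 1) → ends 1
  pad 1 to align 2 for m17
  m17 at 2 (size 4, align 2) → ends 6
  h at 6 (size 1, align 1) → ends 7
  pad 1 to align 2 for m15
  m15 at 8 (size 8, align 2) → ends 16
  m6 at 16 (size 8, align 2) → ends 24
  e at 24 (size 8, align 2) → ends 32
  m13 at 32 (size 2, align 2) → ends 34
  m7 at 34 (size 2, align 2) → ends 36
  m1 at 36 (size 8, align 2) → ends 44
  m5 at 44 (size 8, align 2) → ends 52
  total 52 bytes, alignment 2
64 − 52 = 12

12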